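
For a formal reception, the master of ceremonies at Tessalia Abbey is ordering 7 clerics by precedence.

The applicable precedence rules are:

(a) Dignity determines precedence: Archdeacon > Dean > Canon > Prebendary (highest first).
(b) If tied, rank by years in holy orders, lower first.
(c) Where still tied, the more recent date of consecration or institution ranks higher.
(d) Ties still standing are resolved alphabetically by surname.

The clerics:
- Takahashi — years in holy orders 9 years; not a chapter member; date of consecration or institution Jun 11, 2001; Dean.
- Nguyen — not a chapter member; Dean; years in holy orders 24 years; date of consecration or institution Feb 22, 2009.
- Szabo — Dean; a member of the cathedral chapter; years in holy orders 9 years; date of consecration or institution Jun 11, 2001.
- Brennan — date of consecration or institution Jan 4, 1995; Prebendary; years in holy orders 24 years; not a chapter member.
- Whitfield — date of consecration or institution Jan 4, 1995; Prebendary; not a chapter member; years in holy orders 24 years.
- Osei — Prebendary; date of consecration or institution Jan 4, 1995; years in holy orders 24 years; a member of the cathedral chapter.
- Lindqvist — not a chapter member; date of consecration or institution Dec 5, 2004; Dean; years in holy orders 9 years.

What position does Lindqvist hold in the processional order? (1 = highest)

By dignity: Lindqvist, Szabo, Takahashi and Nguyen (Dean); then Brennan, Osei and Whitfield (Prebendary).
Among Lindqvist, Szabo, Takahashi and Nguyen, by years in holy orders (lower first): Lindqvist, Szabo and Takahashi (9 years) before Nguyen (24 years).
Among Lindqvist, Szabo and Takahashi, by date of consecration or institution (later first): Lindqvist (Dec 5, 2004) before Szabo and Takahashi (Jun 11, 2001).
Among Szabo and Takahashi, alphabetically by surname: Szabo before Takahashi.
Brennan, Osei and Whitfield all have years in holy orders 24 years, so the next rule applies.
Brennan, Osei and Whitfield all have date of consecration or institution Jan 4, 1995, so the next rule applies.
Among Brennan, Osei and Whitfield, alphabetically by surname: Brennan before Osei before Whitfield.
Order: Lindqvist, Szabo, Takahashi, Nguyen, Brennan, Osei, Whitfield. So position 1.

1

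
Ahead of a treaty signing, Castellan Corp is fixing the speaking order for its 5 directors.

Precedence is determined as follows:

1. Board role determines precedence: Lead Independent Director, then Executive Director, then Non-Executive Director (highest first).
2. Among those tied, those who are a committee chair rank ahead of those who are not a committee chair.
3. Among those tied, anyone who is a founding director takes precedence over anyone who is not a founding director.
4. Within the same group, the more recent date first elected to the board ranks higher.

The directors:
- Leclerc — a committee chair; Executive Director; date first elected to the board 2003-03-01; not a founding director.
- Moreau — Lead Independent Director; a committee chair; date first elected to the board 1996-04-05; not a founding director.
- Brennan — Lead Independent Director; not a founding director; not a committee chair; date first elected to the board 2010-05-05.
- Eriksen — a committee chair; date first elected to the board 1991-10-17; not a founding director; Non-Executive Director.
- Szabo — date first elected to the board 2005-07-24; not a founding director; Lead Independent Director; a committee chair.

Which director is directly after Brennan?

By board role: Szabo, Moreau and Brennan (Lead Independent Director); then Leclerc (Executive Director); then Eriksen (Non-Executive Director).
Among Szabo, Moreau and Brennan, a committee chair before not a committee chair: Szabo and Moreau (a committee chair) before Brennan (not a committee chair).
Szabo and Moreau are each not a founding director, so the next rule applies.
Among Szabo and Moreau, by date first elected to the board (later first): Szabo (2005-07-24) before Moreau (1996-04-05).
Order: Szabo, Moreau, Brennan, Leclerc, Eriksen.

Leclerc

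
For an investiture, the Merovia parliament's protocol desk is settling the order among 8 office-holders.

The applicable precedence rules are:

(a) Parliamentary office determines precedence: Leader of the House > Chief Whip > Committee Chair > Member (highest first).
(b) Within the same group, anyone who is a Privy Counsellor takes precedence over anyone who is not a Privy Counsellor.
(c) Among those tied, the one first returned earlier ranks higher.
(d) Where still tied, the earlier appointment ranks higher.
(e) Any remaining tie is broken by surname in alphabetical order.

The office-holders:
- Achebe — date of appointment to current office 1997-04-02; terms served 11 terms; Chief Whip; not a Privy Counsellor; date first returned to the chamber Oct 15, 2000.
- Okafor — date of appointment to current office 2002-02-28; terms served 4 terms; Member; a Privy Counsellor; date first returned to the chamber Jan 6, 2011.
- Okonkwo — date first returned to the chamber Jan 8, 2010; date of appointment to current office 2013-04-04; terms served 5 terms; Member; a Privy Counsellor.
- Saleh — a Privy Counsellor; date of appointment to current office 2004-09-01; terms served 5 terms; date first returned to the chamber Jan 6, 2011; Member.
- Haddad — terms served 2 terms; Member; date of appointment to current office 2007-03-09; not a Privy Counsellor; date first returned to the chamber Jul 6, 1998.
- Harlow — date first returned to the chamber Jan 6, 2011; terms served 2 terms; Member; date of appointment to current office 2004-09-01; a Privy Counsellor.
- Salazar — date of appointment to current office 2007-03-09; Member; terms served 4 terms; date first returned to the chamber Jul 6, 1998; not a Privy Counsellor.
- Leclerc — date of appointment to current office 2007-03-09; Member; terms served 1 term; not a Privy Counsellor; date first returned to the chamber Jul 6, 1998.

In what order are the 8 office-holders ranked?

By parliamentary office: Achebe (Chief Whip); then Okonkwo, Okafor, Harlow, Saleh, Haddad, Leclerc and Salazar (Member).
Among Okonkwo, Okafor, Harlow, Saleh, Haddad, Leclerc and Salazar, a Privy Counsellor before not a Privy Counsellor: Okonkwo, Okafor, Harlow and Saleh (a Privy Counsellor) before Haddad, Leclerc and Salazar (not a Privy Counsellor).
Among Okonkwo, Okafor, Harlow and Saleh, by date first returned to the chamber (earlier first): Okonkwo (Jan 8, 2010) before Okafor, Harlow and Saleh (Jan 6, 2011).
Among Okafor, Harlow and Saleh, by date of appointment to current office (earlier first): Okafor (2002-02-28) before Harlow and Saleh (2004-09-01).
Among Harlow and Saleh, alphabetically by surname: Harlow before Saleh.
Haddad, Leclerc and Salazar all have date first returned to the chamber Jul 6, 1998, so the next rule applies.
Haddad, Leclerc and Salazar all have date of appointment to current office 2007-03-09, so the next rule applies.
Among Haddad, Leclerc and Salazar, alphabetically by surname: Haddad before Leclerc before Salazar.
Full order: Achebe, Okonkwo, Okafor, Harlow, Saleh, Haddad, Leclerc, Salazar.

Achebe, Okonkwo, Okafor, Harlow, Saleh, Haddad, Leclerc, Salazar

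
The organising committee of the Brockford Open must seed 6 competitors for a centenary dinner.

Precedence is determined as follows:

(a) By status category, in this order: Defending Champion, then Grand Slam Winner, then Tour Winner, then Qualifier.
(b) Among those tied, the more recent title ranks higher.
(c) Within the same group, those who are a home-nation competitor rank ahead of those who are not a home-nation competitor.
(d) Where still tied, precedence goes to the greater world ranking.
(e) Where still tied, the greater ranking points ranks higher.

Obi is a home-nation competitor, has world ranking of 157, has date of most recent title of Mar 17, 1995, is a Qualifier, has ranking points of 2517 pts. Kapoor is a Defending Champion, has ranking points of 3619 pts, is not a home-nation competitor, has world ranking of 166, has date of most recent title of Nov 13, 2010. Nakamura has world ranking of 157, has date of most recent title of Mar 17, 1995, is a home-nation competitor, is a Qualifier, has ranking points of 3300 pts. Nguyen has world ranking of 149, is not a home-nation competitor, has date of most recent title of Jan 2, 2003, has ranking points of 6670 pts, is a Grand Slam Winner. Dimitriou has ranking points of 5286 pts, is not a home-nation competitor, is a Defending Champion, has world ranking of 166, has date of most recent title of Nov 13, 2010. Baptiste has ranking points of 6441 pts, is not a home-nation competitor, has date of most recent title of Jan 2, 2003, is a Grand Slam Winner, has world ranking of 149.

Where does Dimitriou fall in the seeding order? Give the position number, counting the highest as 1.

By status category: Dimitriou and Kapoor (Defending Champion); then Nguyen and Baptiste (Grand Slam Winner); then Nakamura and Obi (Qualifier).
Dimitriou and Kapoor both have date of most recent title Nov 13, 2010, so the next rule applies.
Dimitriou and Kapoor are each not a home-nation competitor, so the next rule applies.
Dimitriou and Kapoor both have world ranking 166, so the next rule applies.
Among Dimitriou and Kapoor, by ranking points (higher first): Dimitriou (5286 pts) before Kapoor (3619 pts).
Nguyen and Baptiste both have date of most recent title Jan 2, 2003, so the next rule applies.
Nguyen and Baptiste are each not a home-nation competitor, so the next rule applies.
Nguyen and Baptiste both have world ranking 149, so the next rule applies.
Among Nguyen and Baptiste, by ranking points (higher first): Nguyen (6670 pts) before Baptiste (6441 pts).
Nakamura and Obi both have date of most recent title Mar 17, 1995, so the next rule applies.
Nakamura and Obi are each a home-nation competitor, so the next rule applies.
Nakamura and Obi both have world ranking 157, so the next rule applies.
Among Nakamura and Obi, by ranking points (higher first): Nakamura (3300 pts) before Obi (2517 pts).
Order: Dimitriou, Kapoor, Nguyen, Baptiste, Nakamura, Obi. So position 1.

1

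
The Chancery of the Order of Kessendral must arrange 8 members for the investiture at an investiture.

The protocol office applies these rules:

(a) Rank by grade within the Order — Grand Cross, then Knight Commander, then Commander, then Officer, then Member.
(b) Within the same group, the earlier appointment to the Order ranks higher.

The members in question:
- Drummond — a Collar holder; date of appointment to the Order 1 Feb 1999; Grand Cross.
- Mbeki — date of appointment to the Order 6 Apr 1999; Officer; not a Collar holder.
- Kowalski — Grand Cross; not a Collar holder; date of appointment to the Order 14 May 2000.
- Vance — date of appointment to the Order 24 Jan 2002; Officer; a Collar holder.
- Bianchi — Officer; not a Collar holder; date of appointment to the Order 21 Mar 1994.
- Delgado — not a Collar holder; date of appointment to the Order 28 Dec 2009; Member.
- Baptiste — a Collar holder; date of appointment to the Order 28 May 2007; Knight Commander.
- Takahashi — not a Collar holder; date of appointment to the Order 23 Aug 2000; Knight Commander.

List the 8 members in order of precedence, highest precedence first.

Drummond, Kowalski, Takahashi, Baptiste, Bianchi, Mbeki, Vance, Delgado

By grade within the Order: Drummond and Kowalski (Grand Cross); then Takahashi and Baptiste (Knight Commander); then Bianchi, Mbeki and Vance (Officer); then Delgado (Member).
Among Drummond and Kowalski, by date of appointment to the Order (earlier first): Drummond (1 Feb 1999) before Kowalski (14 May 2000).
Among Takahashi and Baptiste, by date of appointment to the Order (earlier first): Takahashi (23 Aug 2000) before Baptiste (28 May 2007).
Among Bianchi, Mbeki and Vance, by date of appointment to the Order (earlier first): Bianchi (21 Mar 1994) before Mbeki (6 Apr 1999) before Vance (24 Jan 2002).
Full order: Drummond, Kowalski, Takahashi, Baptiste, Bianchi, Mbeki, Vance, Delgado.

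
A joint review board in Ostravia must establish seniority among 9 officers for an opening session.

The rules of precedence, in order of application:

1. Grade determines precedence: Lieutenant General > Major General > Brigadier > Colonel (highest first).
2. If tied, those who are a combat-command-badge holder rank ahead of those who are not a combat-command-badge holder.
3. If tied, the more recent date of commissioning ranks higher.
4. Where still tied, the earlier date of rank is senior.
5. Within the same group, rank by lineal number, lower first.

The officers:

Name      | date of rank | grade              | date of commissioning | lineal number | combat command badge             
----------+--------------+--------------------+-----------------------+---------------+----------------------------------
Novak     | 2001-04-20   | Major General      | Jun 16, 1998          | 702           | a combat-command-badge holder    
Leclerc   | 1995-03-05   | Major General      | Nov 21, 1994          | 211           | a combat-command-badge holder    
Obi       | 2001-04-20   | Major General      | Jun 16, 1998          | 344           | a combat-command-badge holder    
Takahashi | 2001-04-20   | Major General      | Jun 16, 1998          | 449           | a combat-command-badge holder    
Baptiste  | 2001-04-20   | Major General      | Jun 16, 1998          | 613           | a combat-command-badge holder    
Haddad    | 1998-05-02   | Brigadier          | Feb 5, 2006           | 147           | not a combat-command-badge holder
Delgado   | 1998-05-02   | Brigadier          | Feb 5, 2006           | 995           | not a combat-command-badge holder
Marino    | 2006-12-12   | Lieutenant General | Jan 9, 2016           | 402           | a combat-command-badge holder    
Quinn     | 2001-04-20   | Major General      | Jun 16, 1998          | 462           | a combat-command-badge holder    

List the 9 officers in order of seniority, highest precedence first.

By grade: Marino (Lieutenant General); then Obi, Takahashi, Quinn, Baptiste, Novak and Leclerc (Major General); then Haddad and Delgado (Brigadier).
Obi, Takahashi, Quinn, Baptiste, Novak and Leclerc are each a combat-command-badge holder, so the next rule applies.
Among Obi, Takahashi, Quinn, Baptiste, Novak and Leclerc, by date of commissioning (later first): Obi, Takahashi, Quinn, Baptiste and Novak (Jun 16, 1998) before Leclerc (Nov 21, 1994).
Obi, Takahashi, Quinn, Baptiste and Novak all have date of rank 2001-04-20, so the next rule applies.
Among Obi, Takahashi, Quinn, Baptiste and Novak, by lineal number (lower first): Obi (344) before Takahashi (449) before Quinn (462) before Baptiste (613) before Novak (702).
Haddad and Delgado are each not a combat-command-badge holder, so the next rule applies.
Haddad and Delgado both have date of commissioning Feb 5, 2006, so the next rule applies.
Haddad and Delgado both have date of rank 1998-05-02, so the next rule applies.
Among Haddad and Delgado, by lineal number (lower first): Haddad (147) before Delgado (995).
Full order: Marino, Obi, Takahashi, Quinn, Baptiste, Novak, Leclerc, Haddad, Delgado.

Marino, Obi, Takahashi, Quinn, Baptiste, Novak, Leclerc, Haddad, Delgado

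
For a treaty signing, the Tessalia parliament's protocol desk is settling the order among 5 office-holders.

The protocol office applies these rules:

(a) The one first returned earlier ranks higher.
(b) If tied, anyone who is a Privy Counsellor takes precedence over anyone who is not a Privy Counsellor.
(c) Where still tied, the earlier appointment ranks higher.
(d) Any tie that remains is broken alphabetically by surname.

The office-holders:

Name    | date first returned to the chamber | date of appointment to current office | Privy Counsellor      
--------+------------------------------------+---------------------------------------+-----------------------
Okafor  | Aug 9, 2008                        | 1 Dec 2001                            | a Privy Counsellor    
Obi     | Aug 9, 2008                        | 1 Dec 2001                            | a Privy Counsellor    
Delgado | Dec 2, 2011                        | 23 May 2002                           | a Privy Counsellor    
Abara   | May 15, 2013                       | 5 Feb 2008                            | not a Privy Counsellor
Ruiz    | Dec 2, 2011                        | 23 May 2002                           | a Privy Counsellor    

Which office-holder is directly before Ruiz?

By date first returned to the chamber (earlier first): Obi and Okafor (both Aug 9, 2008); then Delgado and Ruiz (both Dec 2, 2011); then Abara (May 15, 2013).
Obi and Okafor are each a Privy Counsellor, so the next rule applies.
Obi and Okafor both have date of appointment to current office 1 Dec 2001, so the next rule applies.
Among Obi and Okafor, alphabetically by surname: Obi before Okafor.
Delgado and Ruiz are each a Privy Counsellor, so the next rule applies.
Delgado and Ruiz both have date of appointment to current office 23 May 2002, so the next rule applies.
Among Delgado and Ruiz, alphabetically by surname: Delgado before Ruiz.
Order: Obi, Okafor, Delgado, Ruiz, Abara.

Delgado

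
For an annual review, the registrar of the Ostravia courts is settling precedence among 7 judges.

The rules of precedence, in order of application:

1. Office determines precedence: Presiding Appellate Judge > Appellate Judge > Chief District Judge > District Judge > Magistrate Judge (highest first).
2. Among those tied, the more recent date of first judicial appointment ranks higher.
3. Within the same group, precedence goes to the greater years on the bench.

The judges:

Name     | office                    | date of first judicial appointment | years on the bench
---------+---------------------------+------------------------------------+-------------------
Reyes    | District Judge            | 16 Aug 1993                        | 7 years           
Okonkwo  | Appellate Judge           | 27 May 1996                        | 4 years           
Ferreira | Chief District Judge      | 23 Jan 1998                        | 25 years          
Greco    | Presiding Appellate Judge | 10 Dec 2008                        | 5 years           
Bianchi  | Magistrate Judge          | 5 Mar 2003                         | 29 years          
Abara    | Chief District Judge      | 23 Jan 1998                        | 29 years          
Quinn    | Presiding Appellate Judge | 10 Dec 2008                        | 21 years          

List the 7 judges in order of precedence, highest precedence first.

By office: Quinn and Greco (Presiding Appellate Judge); then Okonkwo (Appellate Judge); then Abara and Ferreira (Chief District Judge); then Reyes (District Judge); then Bianchi (Magistrate Judge).
Quinn and Greco both have date of first judicial appointment 10 Dec 2008, so the next rule applies.
Among Quinn and Greco, by years on the bench (higher first): Quinn (21 years) before Greco (5 years).
Abara and Ferreira both have date of first judicial appointment 23 Jan 1998, so the next rule applies.
Among Abara and Ferreira, by years on the bench (higher first): Abara (29 years) before Ferreira (25 years).
Full order: Quinn, Greco, Okonkwo, Abara, Ferreira, Reyes, Bianchi.

Quinn, Greco, Okonkwo, Abara, Ferreira, Reyes, Bianchi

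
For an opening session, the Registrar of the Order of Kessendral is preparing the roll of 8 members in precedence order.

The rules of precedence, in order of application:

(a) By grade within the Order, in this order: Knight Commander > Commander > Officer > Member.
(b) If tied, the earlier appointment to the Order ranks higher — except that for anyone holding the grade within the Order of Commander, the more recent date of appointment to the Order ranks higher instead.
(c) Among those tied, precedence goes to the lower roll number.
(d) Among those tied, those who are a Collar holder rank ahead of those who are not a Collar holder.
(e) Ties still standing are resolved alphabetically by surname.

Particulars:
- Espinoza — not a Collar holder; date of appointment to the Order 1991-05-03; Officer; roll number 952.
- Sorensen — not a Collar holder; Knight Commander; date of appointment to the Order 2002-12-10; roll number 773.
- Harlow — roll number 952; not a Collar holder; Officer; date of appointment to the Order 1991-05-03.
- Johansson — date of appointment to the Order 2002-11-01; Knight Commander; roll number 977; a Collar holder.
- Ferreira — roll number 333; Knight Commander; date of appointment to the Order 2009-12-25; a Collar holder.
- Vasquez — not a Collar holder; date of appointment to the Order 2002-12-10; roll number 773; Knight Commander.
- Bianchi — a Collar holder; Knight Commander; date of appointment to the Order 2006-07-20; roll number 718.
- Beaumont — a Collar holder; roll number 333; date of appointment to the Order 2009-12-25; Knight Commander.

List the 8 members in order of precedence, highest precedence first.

Johansson, Sorensen, Vasquez, Bianchi, Beaumont, Ferreira, Espinoza, Harlow

By grade within the Order: Johansson, Sorensen, Vasquez, Bianchi, Beaumont and Ferreira (Knight Commander); then Espinoza and Harlow (Officer).
Among Johansson, Sorensen, Vasquez, Bianchi, Beaumont and Ferreira, by date of appointment to the Order (earlier first): Johansson (2002-11-01) before Sorensen and Vasquez (2002-12-10) before Bianchi (2006-07-20) before Beaumont and Ferreira (2009-12-25).
Sorensen and Vasquez both have roll number 773, so the next rule applies.
Sorensen and Vasquez are each not a Collar holder, so the next rule applies.
Among Sorensen and Vasquez, alphabetically by surname: Sorensen before Vasquez.
Beaumont and Ferreira both have roll number 333, so the next rule applies.
Beaumont and Ferreira are each a Collar holder, so the next rule applies.
Among Beaumont and Ferreira, alphabetically by surname: Beaumont before Ferreira.
Espinoza and Harlow both have date of appointment to the Order 1991-05-03, so the next rule applies.
Espinoza and Harlow both have roll number 952, so the next rule applies.
Espinoza and Harlow are each not a Collar holder, so the next rule applies.
Among Espinoza and Harlow, alphabetically by surname: Espinoza before Harlow.
Full order: Johansson, Sorensen, Vasquez, Bianchi, Beaumont, Ferreira, Espinoza, Harlow.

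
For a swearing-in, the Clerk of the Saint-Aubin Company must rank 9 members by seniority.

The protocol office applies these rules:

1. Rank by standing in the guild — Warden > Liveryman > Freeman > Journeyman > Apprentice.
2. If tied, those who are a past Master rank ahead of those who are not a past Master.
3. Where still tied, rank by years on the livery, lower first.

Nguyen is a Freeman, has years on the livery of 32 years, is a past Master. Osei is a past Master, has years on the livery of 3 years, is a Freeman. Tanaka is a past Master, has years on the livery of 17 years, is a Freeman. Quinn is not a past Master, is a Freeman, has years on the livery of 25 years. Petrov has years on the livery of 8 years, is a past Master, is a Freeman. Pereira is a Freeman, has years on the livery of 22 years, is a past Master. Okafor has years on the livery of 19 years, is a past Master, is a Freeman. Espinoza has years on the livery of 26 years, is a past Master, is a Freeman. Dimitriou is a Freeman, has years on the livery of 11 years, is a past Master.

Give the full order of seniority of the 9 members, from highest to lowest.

Osei, Petrov, Dimitriou, Tanaka, Okafor, Pereira, Espinoza, Nguyen, Quinn

By standing in the guild: Osei, Petrov, Dimitriou, Tanaka, Okafor, Pereira, Espinoza, Nguyen and Quinn (Freeman).
Among Osei, Petrov, Dimitriou, Tanaka, Okafor, Pereira, Espinoza, Nguyen and Quinn, a past Master before not a past Master: Osei, Petrov, Dimitriou, Tanaka, Okafor, Pereira, Espinoza and Nguyen (a past Master) before Quinn (not a past Master).
Among Osei, Petrov, Dimitriou, Tanaka, Okafor, Pereira, Espinoza and Nguyen, by years on the livery (lower first): Osei (3 years) before Petrov (8 years) before Dimitriou (11 years) before Tanaka (17 years) before Okafor (19 years) before Pereira (22 years) before Espinoza (26 years) before Nguyen (32 years).
Full order: Osei, Petrov, Dimitriou, Tanaka, Okafor, Pereira, Espinoza, Nguyen, Quinn.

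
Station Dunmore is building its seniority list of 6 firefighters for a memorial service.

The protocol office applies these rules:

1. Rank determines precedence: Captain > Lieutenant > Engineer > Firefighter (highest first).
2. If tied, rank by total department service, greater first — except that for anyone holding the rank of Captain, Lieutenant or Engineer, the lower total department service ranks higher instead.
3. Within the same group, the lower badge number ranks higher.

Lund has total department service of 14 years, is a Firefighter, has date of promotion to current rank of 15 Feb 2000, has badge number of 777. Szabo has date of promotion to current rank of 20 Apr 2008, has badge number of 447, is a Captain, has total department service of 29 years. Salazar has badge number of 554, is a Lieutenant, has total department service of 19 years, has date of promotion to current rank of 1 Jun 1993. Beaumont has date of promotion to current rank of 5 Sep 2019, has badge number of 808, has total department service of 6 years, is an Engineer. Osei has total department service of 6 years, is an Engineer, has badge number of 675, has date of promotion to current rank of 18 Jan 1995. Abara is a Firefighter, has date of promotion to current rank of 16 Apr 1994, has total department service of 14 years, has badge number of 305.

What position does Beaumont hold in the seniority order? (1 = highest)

4

By rank: Szabo (Captain); then Salazar (Lieutenant); then Osei and Beaumont (Engineer); then Abara and Lund (Firefighter).
Osei and Beaumont both have total department service 6 years, so the next rule applies.
Among Osei and Beaumont, by badge number (lower first): Osei (675) before Beaumont (808).
Abara and Lund both have total department service 14 years, so the next rule applies.
Among Abara and Lund, by badge number (lower first): Abara (305) before Lund (777).
Order: Szabo, Salazar, Osei, Beaumont, Abara, Lund. So position 4.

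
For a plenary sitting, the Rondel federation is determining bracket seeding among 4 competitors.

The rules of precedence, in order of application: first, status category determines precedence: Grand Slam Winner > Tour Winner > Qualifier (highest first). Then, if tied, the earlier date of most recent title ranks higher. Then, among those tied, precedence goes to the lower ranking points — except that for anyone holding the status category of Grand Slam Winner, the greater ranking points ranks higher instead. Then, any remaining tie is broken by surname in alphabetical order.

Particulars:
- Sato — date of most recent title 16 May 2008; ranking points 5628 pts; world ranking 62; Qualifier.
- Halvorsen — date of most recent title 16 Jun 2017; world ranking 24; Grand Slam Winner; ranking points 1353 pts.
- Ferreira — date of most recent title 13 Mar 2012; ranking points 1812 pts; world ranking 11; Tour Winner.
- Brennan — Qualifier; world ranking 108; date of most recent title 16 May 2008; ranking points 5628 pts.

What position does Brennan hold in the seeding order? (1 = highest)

By status category: Halvorsen (Grand Slam Winner); then Ferreira (Tour Winner); then Brennan and Sato (Qualifier).
Brennan and Sato both have date of most recent title 16 May 2008, so the next rule applies.
Brennan and Sato both have ranking points 5628 pts, so the next rule applies.
Among Brennan and Sato, alphabetically by surname: Brennan before Sato.
Order: Halvorsen, Ferreira, Brennan, Sato. So position 3.

3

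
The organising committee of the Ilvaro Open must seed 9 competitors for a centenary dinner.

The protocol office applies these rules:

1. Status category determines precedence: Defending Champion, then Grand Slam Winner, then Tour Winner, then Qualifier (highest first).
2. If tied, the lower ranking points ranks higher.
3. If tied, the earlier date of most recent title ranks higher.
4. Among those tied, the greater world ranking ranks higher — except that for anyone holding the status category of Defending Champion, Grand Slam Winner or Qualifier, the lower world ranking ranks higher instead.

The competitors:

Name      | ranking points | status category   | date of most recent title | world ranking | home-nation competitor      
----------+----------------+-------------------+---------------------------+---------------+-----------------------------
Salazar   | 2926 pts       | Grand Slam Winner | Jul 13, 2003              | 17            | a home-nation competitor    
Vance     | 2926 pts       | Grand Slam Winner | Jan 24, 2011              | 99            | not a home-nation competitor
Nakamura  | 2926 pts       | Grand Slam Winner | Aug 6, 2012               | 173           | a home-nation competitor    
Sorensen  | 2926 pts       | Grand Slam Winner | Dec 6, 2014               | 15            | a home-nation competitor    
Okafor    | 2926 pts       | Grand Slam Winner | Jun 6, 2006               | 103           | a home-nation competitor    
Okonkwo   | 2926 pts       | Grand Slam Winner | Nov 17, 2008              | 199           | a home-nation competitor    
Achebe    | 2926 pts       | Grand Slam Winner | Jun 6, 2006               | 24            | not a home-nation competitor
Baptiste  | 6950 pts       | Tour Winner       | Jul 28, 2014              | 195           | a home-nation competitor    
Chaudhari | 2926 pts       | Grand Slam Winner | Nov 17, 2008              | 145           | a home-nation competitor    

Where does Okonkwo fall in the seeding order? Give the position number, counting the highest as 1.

5

By status category: Salazar, Achebe, Okafor, Chaudhari, Okonkwo, Vance, Nakamura and Sorensen (Grand Slam Winner); then Baptiste (Tour Winner).
Salazar, Achebe, Okafor, Chaudhari, Okonkwo, Vance, Nakamura and Sorensen all have ranking points 2926 pts, so the next rule applies.
Among Salazar, Achebe, Okafor, Chaudhari, Okonkwo, Vance, Nakamura and Sorensen, by date of most recent title (earlier first): Salazar (Jul 13, 2003) before Achebe and Okafor (Jun 6, 2006) before Chaudhari and Okonkwo (Nov 17, 2008) before Vance (Jan 24, 2011) before Nakamura (Aug 6, 2012) before Sorensen (Dec 6, 2014).
Among Achebe and Okafor, by world ranking (lower first) (reversed rule for this group): Achebe (24) before Okafor (103).
Among Chaudhari and Okonkwo, by world ranking (lower first) (reversed rule for this group): Chaudhari (145) before Okonkwo (199).
Order: Salazar, Achebe, Okafor, Chaudhari, Okonkwo, Vance, Nakamura, Sorensen, Baptiste. So position 5.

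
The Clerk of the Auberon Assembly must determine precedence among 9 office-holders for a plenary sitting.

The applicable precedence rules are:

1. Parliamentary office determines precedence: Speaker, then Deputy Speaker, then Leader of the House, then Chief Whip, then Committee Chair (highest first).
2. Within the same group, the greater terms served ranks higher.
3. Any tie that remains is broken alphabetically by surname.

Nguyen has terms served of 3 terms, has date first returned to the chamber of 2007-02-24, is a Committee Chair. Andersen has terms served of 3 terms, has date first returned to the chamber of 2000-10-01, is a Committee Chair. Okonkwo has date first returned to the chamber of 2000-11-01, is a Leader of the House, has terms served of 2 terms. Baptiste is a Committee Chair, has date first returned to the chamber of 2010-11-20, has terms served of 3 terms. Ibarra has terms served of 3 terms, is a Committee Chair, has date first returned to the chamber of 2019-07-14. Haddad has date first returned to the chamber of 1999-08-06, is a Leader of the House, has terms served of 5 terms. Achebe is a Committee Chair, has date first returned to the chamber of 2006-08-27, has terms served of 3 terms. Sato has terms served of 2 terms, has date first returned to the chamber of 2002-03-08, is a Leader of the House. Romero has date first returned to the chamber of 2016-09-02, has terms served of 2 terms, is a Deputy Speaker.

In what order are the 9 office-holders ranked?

Romero, Haddad, Okonkwo, Sato, Achebe, Andersen, Baptiste, Ibarra, Nguyen

By parliamentary office: Romero (Deputy Speaker); then Haddad, Okonkwo and Sato (Leader of the House); then Achebe, Andersen, Baptiste, Ibarra and Nguyen (Committee Chair).
Among Haddad, Okonkwo and Sato, by terms served (higher first): Haddad (5 terms) before Okonkwo and Sato (2 terms).
Among Okonkwo and Sato, alphabetically by surname: Okonkwo before Sato.
Achebe, Andersen, Baptiste, Ibarra and Nguyen all have terms served 3 terms, so the next rule applies.
Among Achebe, Andersen, Baptiste, Ibarra and Nguyen, alphabetically by surname: Achebe before Andersen before Baptiste before Ibarra before Nguyen.
Full order: Romero, Haddad, Okonkwo, Sato, Achebe, Andersen, Baptiste, Ibarra, Nguyen.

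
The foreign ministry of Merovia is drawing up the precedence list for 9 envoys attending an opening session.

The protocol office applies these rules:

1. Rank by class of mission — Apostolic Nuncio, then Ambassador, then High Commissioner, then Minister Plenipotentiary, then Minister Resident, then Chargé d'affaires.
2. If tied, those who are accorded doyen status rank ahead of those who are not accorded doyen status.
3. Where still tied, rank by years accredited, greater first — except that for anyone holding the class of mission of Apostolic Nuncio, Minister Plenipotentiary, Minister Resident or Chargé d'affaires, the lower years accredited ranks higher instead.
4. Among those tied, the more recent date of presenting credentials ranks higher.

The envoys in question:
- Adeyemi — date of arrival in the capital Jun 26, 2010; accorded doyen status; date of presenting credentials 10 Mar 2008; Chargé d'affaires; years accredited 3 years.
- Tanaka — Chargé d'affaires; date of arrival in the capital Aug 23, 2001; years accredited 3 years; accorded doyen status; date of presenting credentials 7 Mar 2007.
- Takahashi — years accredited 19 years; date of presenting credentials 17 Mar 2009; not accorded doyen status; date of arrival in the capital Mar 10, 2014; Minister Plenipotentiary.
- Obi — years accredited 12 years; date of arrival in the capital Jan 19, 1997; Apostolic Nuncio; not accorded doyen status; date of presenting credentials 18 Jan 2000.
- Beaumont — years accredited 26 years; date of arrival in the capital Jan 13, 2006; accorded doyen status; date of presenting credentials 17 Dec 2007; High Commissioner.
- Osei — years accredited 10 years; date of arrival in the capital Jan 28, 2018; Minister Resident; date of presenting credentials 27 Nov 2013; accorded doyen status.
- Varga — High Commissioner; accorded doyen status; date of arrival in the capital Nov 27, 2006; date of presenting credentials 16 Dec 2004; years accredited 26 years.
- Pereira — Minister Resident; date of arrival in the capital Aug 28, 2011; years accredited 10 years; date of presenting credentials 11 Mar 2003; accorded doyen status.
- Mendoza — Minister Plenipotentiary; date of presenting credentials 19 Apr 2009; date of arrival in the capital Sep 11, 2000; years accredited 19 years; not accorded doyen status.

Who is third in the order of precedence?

By class of mission: Obi (Apostolic Nuncio); then Beaumont and Varga (High Commissioner); then Mendoza and Takahashi (Minister Plenipotentiary); then Osei and Pereira (Minister Resident); then Adeyemi and Tanaka (Chargé d'affaires).
Beaumont and Varga are each accorded doyen status, so the next rule applies.
Beaumont and Varga both have years accredited 26 years, so the next rule applies.
Among Beaumont and Varga, by date of presenting credentials (later first): Beaumont (17 Dec 2007) before Varga (16 Dec 2004).
Mendoza and Takahashi are each not accorded doyen status, so the next rule applies.
Mendoza and Takahashi both have years accredited 19 years, so the next rule applies.
Among Mendoza and Takahashi, by date of presenting credentials (later first): Mendoza (19 Apr 2009) before Takahashi (17 Mar 2009).
Osei and Pereira are each accorded doyen status, so the next rule applies.
Osei and Pereira both have years accredited 10 years, so the next rule applies.
Among Osei and Pereira, by date of presenting credentials (later first): Osei (27 Nov 2013) before Pereira (11 Mar 2003).
Adeyemi and Tanaka are each accorded doyen status, so the next rule applies.
Adeyemi and Tanaka both have years accredited 3 years, so the next rule applies.
Among Adeyemi and Tanaka, by date of presenting credentials (later first): Adeyemi (10 Mar 2008) before Tanaka (7 Mar 2007).
Order: Obi, Beaumont, Varga, Mendoza, Takahashi, Osei, Pereira, Adeyemi, Tanaka.

Varga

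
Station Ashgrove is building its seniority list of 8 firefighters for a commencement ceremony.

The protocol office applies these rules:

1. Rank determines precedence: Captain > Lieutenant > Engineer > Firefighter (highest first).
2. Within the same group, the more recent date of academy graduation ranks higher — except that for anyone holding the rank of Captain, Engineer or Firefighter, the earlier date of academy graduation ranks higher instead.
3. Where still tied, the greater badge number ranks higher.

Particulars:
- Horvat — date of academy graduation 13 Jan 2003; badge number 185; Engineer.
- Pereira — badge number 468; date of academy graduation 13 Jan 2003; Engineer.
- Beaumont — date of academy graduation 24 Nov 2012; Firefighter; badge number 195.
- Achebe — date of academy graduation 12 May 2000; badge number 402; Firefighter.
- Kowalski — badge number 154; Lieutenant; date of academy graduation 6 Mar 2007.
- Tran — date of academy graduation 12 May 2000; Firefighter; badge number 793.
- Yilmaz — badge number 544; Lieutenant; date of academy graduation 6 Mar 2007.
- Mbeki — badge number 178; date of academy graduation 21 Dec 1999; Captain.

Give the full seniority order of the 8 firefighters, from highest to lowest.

Mbeki, Yilmaz, Kowalski, Pereira, Horvat, Tran, Achebe, Beaumont

By rank: Mbeki (Captain); then Yilmaz and Kowalski (Lieutenant); then Pereira and Horvat (Engineer); then Tran, Achebe and Beaumont (Firefighter).
Yilmaz and Kowalski both have date of academy graduation 6 Mar 2007, so the next rule applies.
Among Yilmaz and Kowalski, by badge number (higher first): Yilmaz (544) before Kowalski (154).
Pereira and Horvat both have date of academy graduation 13 Jan 2003, so the next rule applies.
Among Pereira and Horvat, by badge number (higher first): Pereira (468) before Horvat (185).
Among Tran, Achebe and Beaumont, by date of academy graduation (earlier first) (reversed rule for this group): Tran and Achebe (12 May 2000) before Beaumont (24 Nov 2012).
Among Tran and Achebe, by badge number (higher first): Tran (793) before Achebe (402).
Full order: Mbeki, Yilmaz, Kowalski, Pereira, Horvat, Tran, Achebe, Beaumont.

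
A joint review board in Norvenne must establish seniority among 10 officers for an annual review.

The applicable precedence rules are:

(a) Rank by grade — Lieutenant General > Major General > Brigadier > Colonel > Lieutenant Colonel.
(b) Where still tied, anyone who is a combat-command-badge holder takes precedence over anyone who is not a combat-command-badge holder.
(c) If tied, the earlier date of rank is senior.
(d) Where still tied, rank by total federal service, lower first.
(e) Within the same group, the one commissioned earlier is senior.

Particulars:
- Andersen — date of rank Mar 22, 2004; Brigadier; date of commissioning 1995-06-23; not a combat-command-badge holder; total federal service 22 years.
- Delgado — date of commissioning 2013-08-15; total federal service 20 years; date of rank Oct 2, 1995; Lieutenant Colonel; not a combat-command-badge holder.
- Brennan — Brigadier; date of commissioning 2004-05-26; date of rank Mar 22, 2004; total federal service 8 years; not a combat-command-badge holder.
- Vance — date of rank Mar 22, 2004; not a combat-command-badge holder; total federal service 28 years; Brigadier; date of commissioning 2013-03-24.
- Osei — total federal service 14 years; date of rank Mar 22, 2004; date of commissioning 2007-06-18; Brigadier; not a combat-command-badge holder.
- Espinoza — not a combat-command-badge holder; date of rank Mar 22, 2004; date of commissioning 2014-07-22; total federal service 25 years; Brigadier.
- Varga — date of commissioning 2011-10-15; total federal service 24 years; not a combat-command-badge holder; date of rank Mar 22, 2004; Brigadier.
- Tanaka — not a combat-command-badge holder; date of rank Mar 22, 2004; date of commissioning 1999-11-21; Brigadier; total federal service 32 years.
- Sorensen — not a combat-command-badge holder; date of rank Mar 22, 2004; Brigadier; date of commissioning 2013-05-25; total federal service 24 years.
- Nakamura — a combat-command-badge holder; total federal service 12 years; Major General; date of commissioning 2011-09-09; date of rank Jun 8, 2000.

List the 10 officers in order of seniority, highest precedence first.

By grade: Nakamura (Major General); then Brennan, Osei, Andersen, Varga, Sorensen, Espinoza, Vance and Tanaka (Brigadier); then Delgado (Lieutenant Colonel).
Brennan, Osei, Andersen, Varga, Sorensen, Espinoza, Vance and Tanaka are each not a combat-command-badge holder, so the next rule applies.
Brennan, Osei, Andersen, Varga, Sorensen, Espinoza, Vance and Tanaka all have date of rank Mar 22, 2004, so the next rule applies.
Among Brennan, Osei, Andersen, Varga, Sorensen, Espinoza, Vance and Tanaka, by total federal service (lower first): Brennan (8 years) before Osei (14 years) before Andersen (22 years) before Varga and Sorensen (24 years) before Espinoza (25 years) before Vance (28 years) before Tanaka (32 years).
Among Varga and Sorensen, by date of commissioning (earlier first): Varga (2011-10-15) before Sorensen (2013-05-25).
Full order: Nakamura, Brennan, Osei, Andersen, Varga, Sorensen, Espinoza, Vance, Tanaka, Delgado.

Nakamura, Brennan, Osei, Andersen, Varga, Sorensen, Espinoza, Vance, Tanaka, Delgado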